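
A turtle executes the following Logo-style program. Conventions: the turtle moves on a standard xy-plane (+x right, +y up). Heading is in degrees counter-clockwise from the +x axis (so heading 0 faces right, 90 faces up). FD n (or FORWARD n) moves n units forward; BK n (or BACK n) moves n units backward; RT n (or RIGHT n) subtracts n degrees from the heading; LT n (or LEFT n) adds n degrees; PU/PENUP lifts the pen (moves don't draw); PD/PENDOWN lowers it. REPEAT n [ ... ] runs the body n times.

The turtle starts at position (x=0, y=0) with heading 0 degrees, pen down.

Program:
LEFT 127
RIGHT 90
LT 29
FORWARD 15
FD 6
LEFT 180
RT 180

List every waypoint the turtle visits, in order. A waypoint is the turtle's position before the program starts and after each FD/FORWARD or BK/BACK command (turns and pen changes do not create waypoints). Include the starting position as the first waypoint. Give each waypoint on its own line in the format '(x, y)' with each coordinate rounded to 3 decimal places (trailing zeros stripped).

Executing turtle program step by step:
Start: pos=(0,0), heading=0, pen down
LT 127: heading 0 -> 127
RT 90: heading 127 -> 37
LT 29: heading 37 -> 66
FD 15: (0,0) -> (6.101,13.703) [heading=66, draw]
FD 6: (6.101,13.703) -> (8.541,19.184) [heading=66, draw]
LT 180: heading 66 -> 246
RT 180: heading 246 -> 66
Final: pos=(8.541,19.184), heading=66, 2 segment(s) drawn
Waypoints (3 total):
(0, 0)
(6.101, 13.703)
(8.541, 19.184)

Answer: (0, 0)
(6.101, 13.703)
(8.541, 19.184)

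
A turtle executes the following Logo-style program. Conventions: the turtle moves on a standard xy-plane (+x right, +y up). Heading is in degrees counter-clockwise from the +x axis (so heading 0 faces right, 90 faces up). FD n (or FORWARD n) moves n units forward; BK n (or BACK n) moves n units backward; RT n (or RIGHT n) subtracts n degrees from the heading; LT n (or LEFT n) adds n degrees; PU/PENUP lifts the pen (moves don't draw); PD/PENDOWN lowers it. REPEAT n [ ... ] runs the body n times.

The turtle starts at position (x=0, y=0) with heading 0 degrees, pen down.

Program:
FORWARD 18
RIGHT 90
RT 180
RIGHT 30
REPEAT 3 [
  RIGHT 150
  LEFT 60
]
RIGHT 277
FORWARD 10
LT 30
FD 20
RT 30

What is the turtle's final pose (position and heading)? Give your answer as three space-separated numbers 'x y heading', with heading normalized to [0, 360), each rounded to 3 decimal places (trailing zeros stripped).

Executing turtle program step by step:
Start: pos=(0,0), heading=0, pen down
FD 18: (0,0) -> (18,0) [heading=0, draw]
RT 90: heading 0 -> 270
RT 180: heading 270 -> 90
RT 30: heading 90 -> 60
REPEAT 3 [
  -- iteration 1/3 --
  RT 150: heading 60 -> 270
  LT 60: heading 270 -> 330
  -- iteration 2/3 --
  RT 150: heading 330 -> 180
  LT 60: heading 180 -> 240
  -- iteration 3/3 --
  RT 150: heading 240 -> 90
  LT 60: heading 90 -> 150
]
RT 277: heading 150 -> 233
FD 10: (18,0) -> (11.982,-7.986) [heading=233, draw]
LT 30: heading 233 -> 263
FD 20: (11.982,-7.986) -> (9.544,-27.837) [heading=263, draw]
RT 30: heading 263 -> 233
Final: pos=(9.544,-27.837), heading=233, 3 segment(s) drawn

Answer: 9.544 -27.837 233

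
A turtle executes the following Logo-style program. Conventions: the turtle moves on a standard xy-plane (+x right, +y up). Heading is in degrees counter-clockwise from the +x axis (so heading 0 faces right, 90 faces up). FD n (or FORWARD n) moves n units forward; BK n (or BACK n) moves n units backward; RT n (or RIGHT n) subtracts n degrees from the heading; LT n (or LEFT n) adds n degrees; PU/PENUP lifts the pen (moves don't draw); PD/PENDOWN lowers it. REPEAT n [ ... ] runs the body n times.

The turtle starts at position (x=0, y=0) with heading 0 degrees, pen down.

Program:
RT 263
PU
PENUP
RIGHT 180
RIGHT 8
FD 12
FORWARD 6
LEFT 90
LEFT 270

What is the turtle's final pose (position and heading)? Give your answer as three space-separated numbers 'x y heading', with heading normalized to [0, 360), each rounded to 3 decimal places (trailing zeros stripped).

Executing turtle program step by step:
Start: pos=(0,0), heading=0, pen down
RT 263: heading 0 -> 97
PU: pen up
PU: pen up
RT 180: heading 97 -> 277
RT 8: heading 277 -> 269
FD 12: (0,0) -> (-0.209,-11.998) [heading=269, move]
FD 6: (-0.209,-11.998) -> (-0.314,-17.997) [heading=269, move]
LT 90: heading 269 -> 359
LT 270: heading 359 -> 269
Final: pos=(-0.314,-17.997), heading=269, 0 segment(s) drawn

Answer: -0.314 -17.997 269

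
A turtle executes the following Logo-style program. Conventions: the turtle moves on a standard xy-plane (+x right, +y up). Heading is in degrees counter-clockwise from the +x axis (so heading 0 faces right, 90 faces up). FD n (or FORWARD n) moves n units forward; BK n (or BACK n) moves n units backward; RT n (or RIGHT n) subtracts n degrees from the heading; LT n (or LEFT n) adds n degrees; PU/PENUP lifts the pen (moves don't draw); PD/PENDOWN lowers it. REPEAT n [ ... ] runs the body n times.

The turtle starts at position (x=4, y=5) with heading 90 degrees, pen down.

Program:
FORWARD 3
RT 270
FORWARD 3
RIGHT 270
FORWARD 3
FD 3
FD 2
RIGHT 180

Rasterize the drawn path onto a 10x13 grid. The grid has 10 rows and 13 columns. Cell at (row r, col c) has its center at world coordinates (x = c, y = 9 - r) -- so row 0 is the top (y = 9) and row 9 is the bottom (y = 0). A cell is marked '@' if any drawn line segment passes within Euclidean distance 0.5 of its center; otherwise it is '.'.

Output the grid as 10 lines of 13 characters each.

Segment 0: (4,5) -> (4,8)
Segment 1: (4,8) -> (1,8)
Segment 2: (1,8) -> (1,5)
Segment 3: (1,5) -> (1,2)
Segment 4: (1,2) -> (1,0)

Answer: .............
.@@@@........
.@..@........
.@..@........
.@..@........
.@...........
.@...........
.@...........
.@...........
.@...........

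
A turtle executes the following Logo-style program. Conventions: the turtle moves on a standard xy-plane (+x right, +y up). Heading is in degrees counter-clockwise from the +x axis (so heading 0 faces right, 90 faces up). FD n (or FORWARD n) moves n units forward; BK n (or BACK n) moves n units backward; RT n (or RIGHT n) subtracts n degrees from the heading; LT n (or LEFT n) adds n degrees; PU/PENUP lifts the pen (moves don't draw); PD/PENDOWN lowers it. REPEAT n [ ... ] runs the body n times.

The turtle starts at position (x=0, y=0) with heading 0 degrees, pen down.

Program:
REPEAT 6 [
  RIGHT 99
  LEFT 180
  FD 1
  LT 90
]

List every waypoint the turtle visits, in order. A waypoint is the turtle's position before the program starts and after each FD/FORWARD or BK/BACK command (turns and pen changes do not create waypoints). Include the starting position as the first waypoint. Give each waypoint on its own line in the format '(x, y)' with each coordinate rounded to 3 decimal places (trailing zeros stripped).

Executing turtle program step by step:
Start: pos=(0,0), heading=0, pen down
REPEAT 6 [
  -- iteration 1/6 --
  RT 99: heading 0 -> 261
  LT 180: heading 261 -> 81
  FD 1: (0,0) -> (0.156,0.988) [heading=81, draw]
  LT 90: heading 81 -> 171
  -- iteration 2/6 --
  RT 99: heading 171 -> 72
  LT 180: heading 72 -> 252
  FD 1: (0.156,0.988) -> (-0.153,0.037) [heading=252, draw]
  LT 90: heading 252 -> 342
  -- iteration 3/6 --
  RT 99: heading 342 -> 243
  LT 180: heading 243 -> 63
  FD 1: (-0.153,0.037) -> (0.301,0.928) [heading=63, draw]
  LT 90: heading 63 -> 153
  -- iteration 4/6 --
  RT 99: heading 153 -> 54
  LT 180: heading 54 -> 234
  FD 1: (0.301,0.928) -> (-0.286,0.119) [heading=234, draw]
  LT 90: heading 234 -> 324
  -- iteration 5/6 --
  RT 99: heading 324 -> 225
  LT 180: heading 225 -> 45
  FD 1: (-0.286,0.119) -> (0.421,0.826) [heading=45, draw]
  LT 90: heading 45 -> 135
  -- iteration 6/6 --
  RT 99: heading 135 -> 36
  LT 180: heading 36 -> 216
  FD 1: (0.421,0.826) -> (-0.388,0.238) [heading=216, draw]
  LT 90: heading 216 -> 306
]
Final: pos=(-0.388,0.238), heading=306, 6 segment(s) drawn
Waypoints (7 total):
(0, 0)
(0.156, 0.988)
(-0.153, 0.037)
(0.301, 0.928)
(-0.286, 0.119)
(0.421, 0.826)
(-0.388, 0.238)

Answer: (0, 0)
(0.156, 0.988)
(-0.153, 0.037)
(0.301, 0.928)
(-0.286, 0.119)
(0.421, 0.826)
(-0.388, 0.238)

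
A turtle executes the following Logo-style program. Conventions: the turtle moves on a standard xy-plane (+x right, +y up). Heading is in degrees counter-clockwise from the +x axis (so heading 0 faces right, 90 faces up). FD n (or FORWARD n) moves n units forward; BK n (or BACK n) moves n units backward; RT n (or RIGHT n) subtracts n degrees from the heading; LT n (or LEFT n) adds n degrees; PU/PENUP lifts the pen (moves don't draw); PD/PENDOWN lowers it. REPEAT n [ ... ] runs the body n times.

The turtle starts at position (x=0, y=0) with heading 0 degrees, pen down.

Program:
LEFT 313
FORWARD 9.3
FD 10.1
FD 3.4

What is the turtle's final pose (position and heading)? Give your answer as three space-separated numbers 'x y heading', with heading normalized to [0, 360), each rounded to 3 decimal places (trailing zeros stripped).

Executing turtle program step by step:
Start: pos=(0,0), heading=0, pen down
LT 313: heading 0 -> 313
FD 9.3: (0,0) -> (6.343,-6.802) [heading=313, draw]
FD 10.1: (6.343,-6.802) -> (13.231,-14.188) [heading=313, draw]
FD 3.4: (13.231,-14.188) -> (15.55,-16.675) [heading=313, draw]
Final: pos=(15.55,-16.675), heading=313, 3 segment(s) drawn

Answer: 15.55 -16.675 313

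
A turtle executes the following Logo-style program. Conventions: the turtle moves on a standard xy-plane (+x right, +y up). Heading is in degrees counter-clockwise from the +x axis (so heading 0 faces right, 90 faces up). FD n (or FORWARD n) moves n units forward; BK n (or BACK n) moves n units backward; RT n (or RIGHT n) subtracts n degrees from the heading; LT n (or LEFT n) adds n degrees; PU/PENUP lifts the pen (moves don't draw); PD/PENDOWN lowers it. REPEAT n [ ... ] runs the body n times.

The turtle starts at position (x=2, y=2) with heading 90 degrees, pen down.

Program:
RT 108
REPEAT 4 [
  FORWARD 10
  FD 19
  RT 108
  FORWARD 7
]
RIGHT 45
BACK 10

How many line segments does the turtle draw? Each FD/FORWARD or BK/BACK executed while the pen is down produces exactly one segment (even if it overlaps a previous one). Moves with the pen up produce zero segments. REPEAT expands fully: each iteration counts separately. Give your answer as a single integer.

Answer: 13

Derivation:
Executing turtle program step by step:
Start: pos=(2,2), heading=90, pen down
RT 108: heading 90 -> 342
REPEAT 4 [
  -- iteration 1/4 --
  FD 10: (2,2) -> (11.511,-1.09) [heading=342, draw]
  FD 19: (11.511,-1.09) -> (29.581,-6.961) [heading=342, draw]
  RT 108: heading 342 -> 234
  FD 7: (29.581,-6.961) -> (25.466,-12.625) [heading=234, draw]
  -- iteration 2/4 --
  FD 10: (25.466,-12.625) -> (19.588,-20.715) [heading=234, draw]
  FD 19: (19.588,-20.715) -> (8.42,-36.086) [heading=234, draw]
  RT 108: heading 234 -> 126
  FD 7: (8.42,-36.086) -> (4.306,-30.423) [heading=126, draw]
  -- iteration 3/4 --
  FD 10: (4.306,-30.423) -> (-1.572,-22.333) [heading=126, draw]
  FD 19: (-1.572,-22.333) -> (-12.74,-6.961) [heading=126, draw]
  RT 108: heading 126 -> 18
  FD 7: (-12.74,-6.961) -> (-6.083,-4.798) [heading=18, draw]
  -- iteration 4/4 --
  FD 10: (-6.083,-4.798) -> (3.428,-1.708) [heading=18, draw]
  FD 19: (3.428,-1.708) -> (21.498,4.163) [heading=18, draw]
  RT 108: heading 18 -> 270
  FD 7: (21.498,4.163) -> (21.498,-2.837) [heading=270, draw]
]
RT 45: heading 270 -> 225
BK 10: (21.498,-2.837) -> (28.569,4.234) [heading=225, draw]
Final: pos=(28.569,4.234), heading=225, 13 segment(s) drawn
Segments drawn: 13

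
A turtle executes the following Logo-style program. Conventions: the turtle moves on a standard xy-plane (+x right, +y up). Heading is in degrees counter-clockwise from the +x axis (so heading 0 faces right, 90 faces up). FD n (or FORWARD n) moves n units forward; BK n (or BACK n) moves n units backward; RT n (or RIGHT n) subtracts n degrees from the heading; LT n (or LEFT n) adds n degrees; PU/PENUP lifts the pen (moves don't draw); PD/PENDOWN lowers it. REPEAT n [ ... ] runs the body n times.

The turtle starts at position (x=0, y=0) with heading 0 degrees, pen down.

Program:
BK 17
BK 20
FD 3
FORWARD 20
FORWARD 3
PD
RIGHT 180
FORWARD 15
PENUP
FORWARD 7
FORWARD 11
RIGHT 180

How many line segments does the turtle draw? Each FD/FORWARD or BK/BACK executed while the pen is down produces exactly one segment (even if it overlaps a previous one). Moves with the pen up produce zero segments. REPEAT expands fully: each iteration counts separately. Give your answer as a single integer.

Answer: 6

Derivation:
Executing turtle program step by step:
Start: pos=(0,0), heading=0, pen down
BK 17: (0,0) -> (-17,0) [heading=0, draw]
BK 20: (-17,0) -> (-37,0) [heading=0, draw]
FD 3: (-37,0) -> (-34,0) [heading=0, draw]
FD 20: (-34,0) -> (-14,0) [heading=0, draw]
FD 3: (-14,0) -> (-11,0) [heading=0, draw]
PD: pen down
RT 180: heading 0 -> 180
FD 15: (-11,0) -> (-26,0) [heading=180, draw]
PU: pen up
FD 7: (-26,0) -> (-33,0) [heading=180, move]
FD 11: (-33,0) -> (-44,0) [heading=180, move]
RT 180: heading 180 -> 0
Final: pos=(-44,0), heading=0, 6 segment(s) drawn
Segments drawn: 6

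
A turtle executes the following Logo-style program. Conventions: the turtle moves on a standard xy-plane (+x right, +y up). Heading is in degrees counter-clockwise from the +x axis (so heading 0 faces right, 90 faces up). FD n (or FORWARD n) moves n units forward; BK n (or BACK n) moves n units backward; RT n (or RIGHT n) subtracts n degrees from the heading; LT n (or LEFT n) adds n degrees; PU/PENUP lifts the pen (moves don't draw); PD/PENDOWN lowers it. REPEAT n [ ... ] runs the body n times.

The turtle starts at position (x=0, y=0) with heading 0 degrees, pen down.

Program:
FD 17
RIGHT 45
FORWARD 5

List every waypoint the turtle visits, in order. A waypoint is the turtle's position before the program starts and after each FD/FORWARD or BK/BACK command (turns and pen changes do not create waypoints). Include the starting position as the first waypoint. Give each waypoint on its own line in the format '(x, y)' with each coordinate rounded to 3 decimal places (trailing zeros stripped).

Executing turtle program step by step:
Start: pos=(0,0), heading=0, pen down
FD 17: (0,0) -> (17,0) [heading=0, draw]
RT 45: heading 0 -> 315
FD 5: (17,0) -> (20.536,-3.536) [heading=315, draw]
Final: pos=(20.536,-3.536), heading=315, 2 segment(s) drawn
Waypoints (3 total):
(0, 0)
(17, 0)
(20.536, -3.536)

Answer: (0, 0)
(17, 0)
(20.536, -3.536)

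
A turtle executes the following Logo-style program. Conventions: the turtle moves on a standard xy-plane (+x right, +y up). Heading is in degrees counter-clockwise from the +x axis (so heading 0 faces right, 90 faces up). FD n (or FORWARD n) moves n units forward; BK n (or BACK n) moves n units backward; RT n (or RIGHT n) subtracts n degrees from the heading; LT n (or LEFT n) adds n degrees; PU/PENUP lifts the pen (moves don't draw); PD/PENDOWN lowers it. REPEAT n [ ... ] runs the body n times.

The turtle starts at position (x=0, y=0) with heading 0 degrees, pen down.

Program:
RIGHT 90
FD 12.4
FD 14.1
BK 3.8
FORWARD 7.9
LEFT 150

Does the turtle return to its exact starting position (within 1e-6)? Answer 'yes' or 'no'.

Answer: no

Derivation:
Executing turtle program step by step:
Start: pos=(0,0), heading=0, pen down
RT 90: heading 0 -> 270
FD 12.4: (0,0) -> (0,-12.4) [heading=270, draw]
FD 14.1: (0,-12.4) -> (0,-26.5) [heading=270, draw]
BK 3.8: (0,-26.5) -> (0,-22.7) [heading=270, draw]
FD 7.9: (0,-22.7) -> (0,-30.6) [heading=270, draw]
LT 150: heading 270 -> 60
Final: pos=(0,-30.6), heading=60, 4 segment(s) drawn

Start position: (0, 0)
Final position: (0, -30.6)
Distance = 30.6; >= 1e-6 -> NOT closed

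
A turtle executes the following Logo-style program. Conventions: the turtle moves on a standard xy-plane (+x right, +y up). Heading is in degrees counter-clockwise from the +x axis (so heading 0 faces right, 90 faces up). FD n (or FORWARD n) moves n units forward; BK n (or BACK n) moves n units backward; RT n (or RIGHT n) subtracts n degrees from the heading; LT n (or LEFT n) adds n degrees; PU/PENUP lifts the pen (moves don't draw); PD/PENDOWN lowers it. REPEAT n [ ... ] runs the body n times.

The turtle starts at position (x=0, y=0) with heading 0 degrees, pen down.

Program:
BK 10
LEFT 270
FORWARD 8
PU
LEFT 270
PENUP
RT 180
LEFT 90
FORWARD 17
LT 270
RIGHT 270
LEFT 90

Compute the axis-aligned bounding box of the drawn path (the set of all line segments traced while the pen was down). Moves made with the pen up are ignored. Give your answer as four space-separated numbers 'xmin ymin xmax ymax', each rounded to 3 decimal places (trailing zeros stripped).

Answer: -10 -8 0 0

Derivation:
Executing turtle program step by step:
Start: pos=(0,0), heading=0, pen down
BK 10: (0,0) -> (-10,0) [heading=0, draw]
LT 270: heading 0 -> 270
FD 8: (-10,0) -> (-10,-8) [heading=270, draw]
PU: pen up
LT 270: heading 270 -> 180
PU: pen up
RT 180: heading 180 -> 0
LT 90: heading 0 -> 90
FD 17: (-10,-8) -> (-10,9) [heading=90, move]
LT 270: heading 90 -> 0
RT 270: heading 0 -> 90
LT 90: heading 90 -> 180
Final: pos=(-10,9), heading=180, 2 segment(s) drawn

Segment endpoints: x in {-10, -10, 0}, y in {-8, 0}
xmin=-10, ymin=-8, xmax=0, ymax=0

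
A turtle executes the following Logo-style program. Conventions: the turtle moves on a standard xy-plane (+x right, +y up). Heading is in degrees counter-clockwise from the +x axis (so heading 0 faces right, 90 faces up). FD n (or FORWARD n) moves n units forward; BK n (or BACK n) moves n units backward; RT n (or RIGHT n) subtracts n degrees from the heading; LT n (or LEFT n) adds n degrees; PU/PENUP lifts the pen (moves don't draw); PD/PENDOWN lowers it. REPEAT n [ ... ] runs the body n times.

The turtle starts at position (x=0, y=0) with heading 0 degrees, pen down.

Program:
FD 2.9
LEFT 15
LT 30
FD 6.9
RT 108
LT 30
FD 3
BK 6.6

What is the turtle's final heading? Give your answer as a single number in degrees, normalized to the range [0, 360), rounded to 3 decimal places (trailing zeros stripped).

Executing turtle program step by step:
Start: pos=(0,0), heading=0, pen down
FD 2.9: (0,0) -> (2.9,0) [heading=0, draw]
LT 15: heading 0 -> 15
LT 30: heading 15 -> 45
FD 6.9: (2.9,0) -> (7.779,4.879) [heading=45, draw]
RT 108: heading 45 -> 297
LT 30: heading 297 -> 327
FD 3: (7.779,4.879) -> (10.295,3.245) [heading=327, draw]
BK 6.6: (10.295,3.245) -> (4.76,6.84) [heading=327, draw]
Final: pos=(4.76,6.84), heading=327, 4 segment(s) drawn

Answer: 327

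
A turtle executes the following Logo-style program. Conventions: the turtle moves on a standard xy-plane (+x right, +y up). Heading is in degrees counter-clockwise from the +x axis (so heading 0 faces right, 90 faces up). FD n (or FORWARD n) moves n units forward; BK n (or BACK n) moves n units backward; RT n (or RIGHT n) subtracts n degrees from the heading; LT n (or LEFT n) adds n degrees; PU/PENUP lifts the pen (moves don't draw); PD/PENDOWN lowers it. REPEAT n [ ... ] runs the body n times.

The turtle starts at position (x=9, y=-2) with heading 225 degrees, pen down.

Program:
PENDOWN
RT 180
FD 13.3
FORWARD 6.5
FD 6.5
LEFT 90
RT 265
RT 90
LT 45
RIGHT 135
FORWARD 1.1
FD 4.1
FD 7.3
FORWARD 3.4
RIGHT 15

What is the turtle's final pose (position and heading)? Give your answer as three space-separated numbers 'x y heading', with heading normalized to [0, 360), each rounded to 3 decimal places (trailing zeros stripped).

Answer: 37.817 28.777 35

Derivation:
Executing turtle program step by step:
Start: pos=(9,-2), heading=225, pen down
PD: pen down
RT 180: heading 225 -> 45
FD 13.3: (9,-2) -> (18.405,7.405) [heading=45, draw]
FD 6.5: (18.405,7.405) -> (23.001,12.001) [heading=45, draw]
FD 6.5: (23.001,12.001) -> (27.597,16.597) [heading=45, draw]
LT 90: heading 45 -> 135
RT 265: heading 135 -> 230
RT 90: heading 230 -> 140
LT 45: heading 140 -> 185
RT 135: heading 185 -> 50
FD 1.1: (27.597,16.597) -> (28.304,17.44) [heading=50, draw]
FD 4.1: (28.304,17.44) -> (30.939,20.58) [heading=50, draw]
FD 7.3: (30.939,20.58) -> (35.632,26.172) [heading=50, draw]
FD 3.4: (35.632,26.172) -> (37.817,28.777) [heading=50, draw]
RT 15: heading 50 -> 35
Final: pos=(37.817,28.777), heading=35, 7 segment(s) drawn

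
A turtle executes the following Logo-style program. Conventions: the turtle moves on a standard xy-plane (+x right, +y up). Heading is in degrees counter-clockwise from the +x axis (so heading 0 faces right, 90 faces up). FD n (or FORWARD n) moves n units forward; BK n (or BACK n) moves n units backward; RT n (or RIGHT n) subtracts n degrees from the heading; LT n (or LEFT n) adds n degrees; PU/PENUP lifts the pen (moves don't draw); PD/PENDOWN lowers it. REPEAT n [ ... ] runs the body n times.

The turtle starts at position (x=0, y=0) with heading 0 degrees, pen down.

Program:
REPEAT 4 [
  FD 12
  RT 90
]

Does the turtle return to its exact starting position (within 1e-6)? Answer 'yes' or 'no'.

Executing turtle program step by step:
Start: pos=(0,0), heading=0, pen down
REPEAT 4 [
  -- iteration 1/4 --
  FD 12: (0,0) -> (12,0) [heading=0, draw]
  RT 90: heading 0 -> 270
  -- iteration 2/4 --
  FD 12: (12,0) -> (12,-12) [heading=270, draw]
  RT 90: heading 270 -> 180
  -- iteration 3/4 --
  FD 12: (12,-12) -> (0,-12) [heading=180, draw]
  RT 90: heading 180 -> 90
  -- iteration 4/4 --
  FD 12: (0,-12) -> (0,0) [heading=90, draw]
  RT 90: heading 90 -> 0
]
Final: pos=(0,0), heading=0, 4 segment(s) drawn

Start position: (0, 0)
Final position: (0, 0)
Distance = 0; < 1e-6 -> CLOSED

Answer: yes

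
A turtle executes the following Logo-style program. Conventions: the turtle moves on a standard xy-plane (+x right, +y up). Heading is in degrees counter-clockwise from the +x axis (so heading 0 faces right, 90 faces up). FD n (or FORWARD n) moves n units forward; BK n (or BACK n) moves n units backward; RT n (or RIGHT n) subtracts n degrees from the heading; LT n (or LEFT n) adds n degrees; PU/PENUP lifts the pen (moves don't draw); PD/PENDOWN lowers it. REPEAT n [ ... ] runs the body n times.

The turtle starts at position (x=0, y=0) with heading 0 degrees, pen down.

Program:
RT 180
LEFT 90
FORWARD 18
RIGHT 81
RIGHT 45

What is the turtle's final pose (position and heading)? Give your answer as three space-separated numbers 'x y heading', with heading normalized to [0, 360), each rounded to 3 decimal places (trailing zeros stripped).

Answer: 0 -18 144

Derivation:
Executing turtle program step by step:
Start: pos=(0,0), heading=0, pen down
RT 180: heading 0 -> 180
LT 90: heading 180 -> 270
FD 18: (0,0) -> (0,-18) [heading=270, draw]
RT 81: heading 270 -> 189
RT 45: heading 189 -> 144
Final: pos=(0,-18), heading=144, 1 segment(s) drawn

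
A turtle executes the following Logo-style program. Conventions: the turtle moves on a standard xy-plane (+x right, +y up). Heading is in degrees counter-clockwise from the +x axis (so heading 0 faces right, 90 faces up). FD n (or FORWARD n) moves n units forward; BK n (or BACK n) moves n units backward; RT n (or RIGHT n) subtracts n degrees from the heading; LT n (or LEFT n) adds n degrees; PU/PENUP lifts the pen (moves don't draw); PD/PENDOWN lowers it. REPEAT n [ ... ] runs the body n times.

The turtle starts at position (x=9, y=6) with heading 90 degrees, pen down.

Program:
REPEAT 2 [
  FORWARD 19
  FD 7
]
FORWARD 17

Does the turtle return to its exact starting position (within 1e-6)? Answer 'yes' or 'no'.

Executing turtle program step by step:
Start: pos=(9,6), heading=90, pen down
REPEAT 2 [
  -- iteration 1/2 --
  FD 19: (9,6) -> (9,25) [heading=90, draw]
  FD 7: (9,25) -> (9,32) [heading=90, draw]
  -- iteration 2/2 --
  FD 19: (9,32) -> (9,51) [heading=90, draw]
  FD 7: (9,51) -> (9,58) [heading=90, draw]
]
FD 17: (9,58) -> (9,75) [heading=90, draw]
Final: pos=(9,75), heading=90, 5 segment(s) drawn

Start position: (9, 6)
Final position: (9, 75)
Distance = 69; >= 1e-6 -> NOT closed

Answer: no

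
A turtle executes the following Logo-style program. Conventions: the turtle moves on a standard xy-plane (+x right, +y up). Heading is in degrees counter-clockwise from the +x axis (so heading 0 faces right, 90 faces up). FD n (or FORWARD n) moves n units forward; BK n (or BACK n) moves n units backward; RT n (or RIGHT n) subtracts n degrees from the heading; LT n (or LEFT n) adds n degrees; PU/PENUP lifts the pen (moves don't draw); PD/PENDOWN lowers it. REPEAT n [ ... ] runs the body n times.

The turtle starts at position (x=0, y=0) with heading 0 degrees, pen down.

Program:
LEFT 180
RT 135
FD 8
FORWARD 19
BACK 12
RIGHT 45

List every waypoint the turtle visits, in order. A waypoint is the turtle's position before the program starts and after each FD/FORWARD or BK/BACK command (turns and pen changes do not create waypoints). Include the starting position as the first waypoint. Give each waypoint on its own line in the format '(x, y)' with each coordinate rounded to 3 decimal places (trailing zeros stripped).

Executing turtle program step by step:
Start: pos=(0,0), heading=0, pen down
LT 180: heading 0 -> 180
RT 135: heading 180 -> 45
FD 8: (0,0) -> (5.657,5.657) [heading=45, draw]
FD 19: (5.657,5.657) -> (19.092,19.092) [heading=45, draw]
BK 12: (19.092,19.092) -> (10.607,10.607) [heading=45, draw]
RT 45: heading 45 -> 0
Final: pos=(10.607,10.607), heading=0, 3 segment(s) drawn
Waypoints (4 total):
(0, 0)
(5.657, 5.657)
(19.092, 19.092)
(10.607, 10.607)

Answer: (0, 0)
(5.657, 5.657)
(19.092, 19.092)
(10.607, 10.607)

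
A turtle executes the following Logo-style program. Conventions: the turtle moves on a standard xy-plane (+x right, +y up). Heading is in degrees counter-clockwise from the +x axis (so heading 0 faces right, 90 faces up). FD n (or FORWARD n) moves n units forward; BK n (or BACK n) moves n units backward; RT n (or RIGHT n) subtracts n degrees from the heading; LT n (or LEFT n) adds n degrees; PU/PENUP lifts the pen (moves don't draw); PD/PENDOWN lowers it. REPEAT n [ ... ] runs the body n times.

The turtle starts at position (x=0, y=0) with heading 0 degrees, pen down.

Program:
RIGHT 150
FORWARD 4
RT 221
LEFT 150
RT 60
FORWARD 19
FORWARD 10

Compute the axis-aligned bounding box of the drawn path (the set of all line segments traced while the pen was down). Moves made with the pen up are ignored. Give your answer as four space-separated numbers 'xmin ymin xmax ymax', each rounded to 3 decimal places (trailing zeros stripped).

Answer: -3.464 -2 2.069 26.467

Derivation:
Executing turtle program step by step:
Start: pos=(0,0), heading=0, pen down
RT 150: heading 0 -> 210
FD 4: (0,0) -> (-3.464,-2) [heading=210, draw]
RT 221: heading 210 -> 349
LT 150: heading 349 -> 139
RT 60: heading 139 -> 79
FD 19: (-3.464,-2) -> (0.161,16.651) [heading=79, draw]
FD 10: (0.161,16.651) -> (2.069,26.467) [heading=79, draw]
Final: pos=(2.069,26.467), heading=79, 3 segment(s) drawn

Segment endpoints: x in {-3.464, 0, 0.161, 2.069}, y in {-2, 0, 16.651, 26.467}
xmin=-3.464, ymin=-2, xmax=2.069, ymax=26.467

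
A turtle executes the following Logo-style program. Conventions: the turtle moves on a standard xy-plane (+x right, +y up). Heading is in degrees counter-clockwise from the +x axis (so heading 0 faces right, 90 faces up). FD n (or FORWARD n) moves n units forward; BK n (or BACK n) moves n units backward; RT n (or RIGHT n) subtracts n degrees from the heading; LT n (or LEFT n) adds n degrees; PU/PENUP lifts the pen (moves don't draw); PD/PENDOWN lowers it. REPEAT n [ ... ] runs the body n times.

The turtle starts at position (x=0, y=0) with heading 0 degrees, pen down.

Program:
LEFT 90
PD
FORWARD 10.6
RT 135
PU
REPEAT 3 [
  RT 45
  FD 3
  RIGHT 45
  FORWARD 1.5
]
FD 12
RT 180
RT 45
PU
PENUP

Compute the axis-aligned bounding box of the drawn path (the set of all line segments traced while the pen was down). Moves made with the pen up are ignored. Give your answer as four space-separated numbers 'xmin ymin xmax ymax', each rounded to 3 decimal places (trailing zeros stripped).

Executing turtle program step by step:
Start: pos=(0,0), heading=0, pen down
LT 90: heading 0 -> 90
PD: pen down
FD 10.6: (0,0) -> (0,10.6) [heading=90, draw]
RT 135: heading 90 -> 315
PU: pen up
REPEAT 3 [
  -- iteration 1/3 --
  RT 45: heading 315 -> 270
  FD 3: (0,10.6) -> (0,7.6) [heading=270, move]
  RT 45: heading 270 -> 225
  FD 1.5: (0,7.6) -> (-1.061,6.539) [heading=225, move]
  -- iteration 2/3 --
  RT 45: heading 225 -> 180
  FD 3: (-1.061,6.539) -> (-4.061,6.539) [heading=180, move]
  RT 45: heading 180 -> 135
  FD 1.5: (-4.061,6.539) -> (-5.121,7.6) [heading=135, move]
  -- iteration 3/3 --
  RT 45: heading 135 -> 90
  FD 3: (-5.121,7.6) -> (-5.121,10.6) [heading=90, move]
  RT 45: heading 90 -> 45
  FD 1.5: (-5.121,10.6) -> (-4.061,11.661) [heading=45, move]
]
FD 12: (-4.061,11.661) -> (4.425,20.146) [heading=45, move]
RT 180: heading 45 -> 225
RT 45: heading 225 -> 180
PU: pen up
PU: pen up
Final: pos=(4.425,20.146), heading=180, 1 segment(s) drawn

Segment endpoints: x in {0, 0}, y in {0, 10.6}
xmin=0, ymin=0, xmax=0, ymax=10.6

Answer: 0 0 0 10.6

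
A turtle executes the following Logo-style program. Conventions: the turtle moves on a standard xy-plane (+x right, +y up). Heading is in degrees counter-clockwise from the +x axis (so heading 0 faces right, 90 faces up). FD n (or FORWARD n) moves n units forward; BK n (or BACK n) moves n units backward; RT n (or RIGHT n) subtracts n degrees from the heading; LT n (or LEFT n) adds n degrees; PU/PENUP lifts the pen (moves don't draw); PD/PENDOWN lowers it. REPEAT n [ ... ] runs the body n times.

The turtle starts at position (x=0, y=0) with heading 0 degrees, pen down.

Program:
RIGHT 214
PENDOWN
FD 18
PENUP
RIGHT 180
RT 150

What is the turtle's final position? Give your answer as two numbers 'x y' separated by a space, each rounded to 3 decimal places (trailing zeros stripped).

Answer: -14.923 10.065

Derivation:
Executing turtle program step by step:
Start: pos=(0,0), heading=0, pen down
RT 214: heading 0 -> 146
PD: pen down
FD 18: (0,0) -> (-14.923,10.065) [heading=146, draw]
PU: pen up
RT 180: heading 146 -> 326
RT 150: heading 326 -> 176
Final: pos=(-14.923,10.065), heading=176, 1 segment(s) drawn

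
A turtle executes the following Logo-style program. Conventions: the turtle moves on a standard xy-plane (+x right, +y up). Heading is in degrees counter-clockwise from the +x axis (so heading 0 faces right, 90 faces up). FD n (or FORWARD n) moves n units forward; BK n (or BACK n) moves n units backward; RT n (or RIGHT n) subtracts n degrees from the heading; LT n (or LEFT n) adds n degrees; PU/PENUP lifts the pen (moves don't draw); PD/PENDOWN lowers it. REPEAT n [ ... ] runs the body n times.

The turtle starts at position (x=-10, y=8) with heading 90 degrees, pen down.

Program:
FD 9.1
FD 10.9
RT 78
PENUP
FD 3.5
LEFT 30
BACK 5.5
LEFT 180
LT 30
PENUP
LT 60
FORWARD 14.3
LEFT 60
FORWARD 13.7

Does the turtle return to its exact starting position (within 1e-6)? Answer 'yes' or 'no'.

Executing turtle program step by step:
Start: pos=(-10,8), heading=90, pen down
FD 9.1: (-10,8) -> (-10,17.1) [heading=90, draw]
FD 10.9: (-10,17.1) -> (-10,28) [heading=90, draw]
RT 78: heading 90 -> 12
PU: pen up
FD 3.5: (-10,28) -> (-6.576,28.728) [heading=12, move]
LT 30: heading 12 -> 42
BK 5.5: (-6.576,28.728) -> (-10.664,25.047) [heading=42, move]
LT 180: heading 42 -> 222
LT 30: heading 222 -> 252
PU: pen up
LT 60: heading 252 -> 312
FD 14.3: (-10.664,25.047) -> (-1.095,14.421) [heading=312, move]
LT 60: heading 312 -> 12
FD 13.7: (-1.095,14.421) -> (12.305,17.269) [heading=12, move]
Final: pos=(12.305,17.269), heading=12, 2 segment(s) drawn

Start position: (-10, 8)
Final position: (12.305, 17.269)
Distance = 24.155; >= 1e-6 -> NOT closed

Answer: no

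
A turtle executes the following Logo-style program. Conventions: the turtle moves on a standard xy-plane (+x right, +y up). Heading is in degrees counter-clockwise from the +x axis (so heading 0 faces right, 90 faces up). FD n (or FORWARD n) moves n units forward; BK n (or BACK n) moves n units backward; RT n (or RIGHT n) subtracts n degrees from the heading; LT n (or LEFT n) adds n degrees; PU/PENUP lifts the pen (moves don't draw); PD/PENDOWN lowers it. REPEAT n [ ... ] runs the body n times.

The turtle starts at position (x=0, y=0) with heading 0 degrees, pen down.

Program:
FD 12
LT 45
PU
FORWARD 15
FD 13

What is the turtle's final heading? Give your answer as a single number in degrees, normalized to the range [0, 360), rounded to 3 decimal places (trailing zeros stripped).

Answer: 45

Derivation:
Executing turtle program step by step:
Start: pos=(0,0), heading=0, pen down
FD 12: (0,0) -> (12,0) [heading=0, draw]
LT 45: heading 0 -> 45
PU: pen up
FD 15: (12,0) -> (22.607,10.607) [heading=45, move]
FD 13: (22.607,10.607) -> (31.799,19.799) [heading=45, move]
Final: pos=(31.799,19.799), heading=45, 1 segment(s) drawn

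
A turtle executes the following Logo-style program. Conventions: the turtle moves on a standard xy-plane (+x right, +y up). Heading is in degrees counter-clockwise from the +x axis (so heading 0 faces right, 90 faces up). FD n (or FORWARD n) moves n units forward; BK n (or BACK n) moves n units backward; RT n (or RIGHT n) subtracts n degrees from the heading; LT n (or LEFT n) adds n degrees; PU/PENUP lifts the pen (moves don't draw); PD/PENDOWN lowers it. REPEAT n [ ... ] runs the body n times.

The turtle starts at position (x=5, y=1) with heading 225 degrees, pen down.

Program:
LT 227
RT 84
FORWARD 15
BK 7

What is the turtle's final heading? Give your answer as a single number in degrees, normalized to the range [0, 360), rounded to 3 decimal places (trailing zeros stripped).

Answer: 8

Derivation:
Executing turtle program step by step:
Start: pos=(5,1), heading=225, pen down
LT 227: heading 225 -> 92
RT 84: heading 92 -> 8
FD 15: (5,1) -> (19.854,3.088) [heading=8, draw]
BK 7: (19.854,3.088) -> (12.922,2.113) [heading=8, draw]
Final: pos=(12.922,2.113), heading=8, 2 segment(s) drawn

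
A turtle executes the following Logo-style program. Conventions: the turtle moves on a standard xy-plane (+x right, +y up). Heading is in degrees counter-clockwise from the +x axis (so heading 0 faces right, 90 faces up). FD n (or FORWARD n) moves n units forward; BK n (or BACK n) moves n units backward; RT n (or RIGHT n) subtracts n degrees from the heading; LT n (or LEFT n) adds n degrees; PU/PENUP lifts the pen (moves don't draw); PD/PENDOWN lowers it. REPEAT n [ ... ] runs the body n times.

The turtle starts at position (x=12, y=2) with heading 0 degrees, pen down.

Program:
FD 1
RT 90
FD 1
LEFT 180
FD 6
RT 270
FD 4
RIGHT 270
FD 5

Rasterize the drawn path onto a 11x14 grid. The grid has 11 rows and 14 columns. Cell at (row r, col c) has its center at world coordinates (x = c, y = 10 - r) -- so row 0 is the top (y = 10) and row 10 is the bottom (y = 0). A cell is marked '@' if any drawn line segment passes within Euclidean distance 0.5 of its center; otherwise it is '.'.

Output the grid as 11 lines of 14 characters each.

Segment 0: (12,2) -> (13,2)
Segment 1: (13,2) -> (13,1)
Segment 2: (13,1) -> (13,7)
Segment 3: (13,7) -> (9,7)
Segment 4: (9,7) -> (9,2)

Answer: ..............
..............
..............
.........@@@@@
.........@...@
.........@...@
.........@...@
.........@...@
.........@..@@
.............@
..............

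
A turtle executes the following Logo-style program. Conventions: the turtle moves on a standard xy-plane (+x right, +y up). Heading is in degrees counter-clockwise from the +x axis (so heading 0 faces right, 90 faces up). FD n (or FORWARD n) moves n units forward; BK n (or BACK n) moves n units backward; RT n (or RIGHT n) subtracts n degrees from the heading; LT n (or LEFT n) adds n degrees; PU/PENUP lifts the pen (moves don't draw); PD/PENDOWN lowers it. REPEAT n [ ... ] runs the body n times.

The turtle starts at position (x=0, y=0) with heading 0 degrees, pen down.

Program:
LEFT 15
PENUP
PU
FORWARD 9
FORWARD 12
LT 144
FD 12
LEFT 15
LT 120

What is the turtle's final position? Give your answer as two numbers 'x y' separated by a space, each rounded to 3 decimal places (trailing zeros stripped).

Answer: 9.081 9.736

Derivation:
Executing turtle program step by step:
Start: pos=(0,0), heading=0, pen down
LT 15: heading 0 -> 15
PU: pen up
PU: pen up
FD 9: (0,0) -> (8.693,2.329) [heading=15, move]
FD 12: (8.693,2.329) -> (20.284,5.435) [heading=15, move]
LT 144: heading 15 -> 159
FD 12: (20.284,5.435) -> (9.081,9.736) [heading=159, move]
LT 15: heading 159 -> 174
LT 120: heading 174 -> 294
Final: pos=(9.081,9.736), heading=294, 0 segment(s) drawn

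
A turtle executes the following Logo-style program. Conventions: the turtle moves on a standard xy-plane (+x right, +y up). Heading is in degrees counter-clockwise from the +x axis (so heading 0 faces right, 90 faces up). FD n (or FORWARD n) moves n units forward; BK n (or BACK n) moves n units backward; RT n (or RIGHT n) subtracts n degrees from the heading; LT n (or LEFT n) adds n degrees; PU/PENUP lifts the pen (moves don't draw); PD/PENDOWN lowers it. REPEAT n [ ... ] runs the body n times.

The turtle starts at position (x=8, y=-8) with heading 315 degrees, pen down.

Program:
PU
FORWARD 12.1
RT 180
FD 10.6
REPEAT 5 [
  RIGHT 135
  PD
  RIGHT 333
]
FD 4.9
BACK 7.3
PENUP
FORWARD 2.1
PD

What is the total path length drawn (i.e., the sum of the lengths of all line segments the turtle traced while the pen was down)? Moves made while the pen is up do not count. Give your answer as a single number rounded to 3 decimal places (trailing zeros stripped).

Answer: 12.2

Derivation:
Executing turtle program step by step:
Start: pos=(8,-8), heading=315, pen down
PU: pen up
FD 12.1: (8,-8) -> (16.556,-16.556) [heading=315, move]
RT 180: heading 315 -> 135
FD 10.6: (16.556,-16.556) -> (9.061,-9.061) [heading=135, move]
REPEAT 5 [
  -- iteration 1/5 --
  RT 135: heading 135 -> 0
  PD: pen down
  RT 333: heading 0 -> 27
  -- iteration 2/5 --
  RT 135: heading 27 -> 252
  PD: pen down
  RT 333: heading 252 -> 279
  -- iteration 3/5 --
  RT 135: heading 279 -> 144
  PD: pen down
  RT 333: heading 144 -> 171
  -- iteration 4/5 --
  RT 135: heading 171 -> 36
  PD: pen down
  RT 333: heading 36 -> 63
  -- iteration 5/5 --
  RT 135: heading 63 -> 288
  PD: pen down
  RT 333: heading 288 -> 315
]
FD 4.9: (9.061,-9.061) -> (12.525,-12.525) [heading=315, draw]
BK 7.3: (12.525,-12.525) -> (7.364,-7.364) [heading=315, draw]
PU: pen up
FD 2.1: (7.364,-7.364) -> (8.849,-8.849) [heading=315, move]
PD: pen down
Final: pos=(8.849,-8.849), heading=315, 2 segment(s) drawn

Segment lengths:
  seg 1: (9.061,-9.061) -> (12.525,-12.525), length = 4.9
  seg 2: (12.525,-12.525) -> (7.364,-7.364), length = 7.3
Total = 12.2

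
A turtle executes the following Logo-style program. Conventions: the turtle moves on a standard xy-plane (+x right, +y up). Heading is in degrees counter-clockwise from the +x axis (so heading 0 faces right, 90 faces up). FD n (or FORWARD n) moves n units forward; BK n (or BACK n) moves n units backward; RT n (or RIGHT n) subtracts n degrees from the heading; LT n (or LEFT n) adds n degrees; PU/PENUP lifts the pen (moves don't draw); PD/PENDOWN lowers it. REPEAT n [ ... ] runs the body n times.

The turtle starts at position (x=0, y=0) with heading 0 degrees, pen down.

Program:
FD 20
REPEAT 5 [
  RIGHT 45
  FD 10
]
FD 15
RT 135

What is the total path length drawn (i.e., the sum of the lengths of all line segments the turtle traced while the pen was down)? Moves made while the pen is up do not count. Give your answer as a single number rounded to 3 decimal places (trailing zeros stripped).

Answer: 85

Derivation:
Executing turtle program step by step:
Start: pos=(0,0), heading=0, pen down
FD 20: (0,0) -> (20,0) [heading=0, draw]
REPEAT 5 [
  -- iteration 1/5 --
  RT 45: heading 0 -> 315
  FD 10: (20,0) -> (27.071,-7.071) [heading=315, draw]
  -- iteration 2/5 --
  RT 45: heading 315 -> 270
  FD 10: (27.071,-7.071) -> (27.071,-17.071) [heading=270, draw]
  -- iteration 3/5 --
  RT 45: heading 270 -> 225
  FD 10: (27.071,-17.071) -> (20,-24.142) [heading=225, draw]
  -- iteration 4/5 --
  RT 45: heading 225 -> 180
  FD 10: (20,-24.142) -> (10,-24.142) [heading=180, draw]
  -- iteration 5/5 --
  RT 45: heading 180 -> 135
  FD 10: (10,-24.142) -> (2.929,-17.071) [heading=135, draw]
]
FD 15: (2.929,-17.071) -> (-7.678,-6.464) [heading=135, draw]
RT 135: heading 135 -> 0
Final: pos=(-7.678,-6.464), heading=0, 7 segment(s) drawn

Segment lengths:
  seg 1: (0,0) -> (20,0), length = 20
  seg 2: (20,0) -> (27.071,-7.071), length = 10
  seg 3: (27.071,-7.071) -> (27.071,-17.071), length = 10
  seg 4: (27.071,-17.071) -> (20,-24.142), length = 10
  seg 5: (20,-24.142) -> (10,-24.142), length = 10
  seg 6: (10,-24.142) -> (2.929,-17.071), length = 10
  seg 7: (2.929,-17.071) -> (-7.678,-6.464), length = 15
Total = 85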